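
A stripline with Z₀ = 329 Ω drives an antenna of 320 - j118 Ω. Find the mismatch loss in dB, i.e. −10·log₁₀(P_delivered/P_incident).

mismatch loss ≈ 0.142 dB

Γ = (-9 − j118)/(649 − j118), |Γ| = 0.179
|Γ|² = 0.0322, so P_del/P_inc = 1 − |Γ|² = 0.968
ML = −10·log₁₀(1 − |Γ|²)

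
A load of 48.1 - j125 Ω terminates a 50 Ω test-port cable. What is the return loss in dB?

RL ≈ 2.08 dB

Γ = (-1.9 − j125)/(98.1 − j125), |Γ| = 0.787
RL = −20·log₁₀|Γ| = −20·log₁₀(0.787)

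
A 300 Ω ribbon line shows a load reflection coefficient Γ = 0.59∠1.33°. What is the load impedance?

Z_L = Z_0·(1 + Γ)/(1 − Γ) = 300·(1.59 + j0.0137)/(0.41 − j0.0137)

Z_L ≈ 1160 + j48.8 Ω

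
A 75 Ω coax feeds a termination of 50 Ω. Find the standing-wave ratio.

VSWR ≈ 1.5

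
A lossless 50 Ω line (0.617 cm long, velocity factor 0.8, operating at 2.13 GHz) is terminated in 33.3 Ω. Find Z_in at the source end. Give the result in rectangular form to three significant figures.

Z_in ≈ 35.6 + j9.43 Ω

λ = v/f = 0.8·c / 2.13 GHz = 0.113 m
βl = 2π·l/λ = 2π × 0.0548 = 19.7°
tan(βl) = tan(19.7°) = 0.358
Z_in = Z_0·(Z_L + jZ_0·tanβl)/(Z_0 + jZ_L·tanβl)
     = 50·(33.3 + j17.9)/(50 + j11.9)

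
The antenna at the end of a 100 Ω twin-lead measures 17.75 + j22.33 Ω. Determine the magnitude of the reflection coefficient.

Γ = (Z_L − Z_0)/(Z_L + Z_0) = (-82.25 + j22.33)/(117.8 + j22.33)
|Γ| = 85.2/120

|Γ| ≈ 0.711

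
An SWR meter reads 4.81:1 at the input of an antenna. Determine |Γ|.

|Γ| = (S − 1)/(S + 1) = (4.81 − 1)/(4.81 + 1) = 3.81/5.81

|Γ| ≈ 0.656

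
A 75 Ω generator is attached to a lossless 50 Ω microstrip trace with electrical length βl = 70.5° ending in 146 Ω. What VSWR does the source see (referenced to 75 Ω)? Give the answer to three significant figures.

VSWR ≈ 4.13

tan(βl) = 2.82
Z_in = Z_0·(Z_L + jZ_0·tanβl)/(Z_0 + jZ_L·tanβl) = 19 − j15.4 Ω
Γ_s = (Z_in − Z_s)/(Z_in + Z_s) = (-56 − j15.4)/(94 − j15.4), |Γ_s| = 0.61
VSWR = (1 + |Γ_s|)/(1 − |Γ_s|)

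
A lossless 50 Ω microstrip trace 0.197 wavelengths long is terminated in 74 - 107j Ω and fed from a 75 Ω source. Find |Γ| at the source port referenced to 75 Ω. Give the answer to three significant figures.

|Γ| ≈ 0.767

βl = 2π × 0.197 = 70.9°
tan(βl) = 2.89
Z_in = Z_0·(Z_L + jZ_0·tanβl)/(Z_0 + jZ_L·tanβl) = 9.9 − j0.668 Ω
Γ_s = (Z_in − Z_s)/(Z_in + Z_s) = (-65.1 − j0.668)/(84.9 − j0.668), |Γ_s| = 0.767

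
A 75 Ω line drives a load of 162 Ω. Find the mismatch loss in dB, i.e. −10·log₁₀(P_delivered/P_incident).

mismatch loss ≈ 0.629 dB

Γ = (162 − 75)/(162 + 75) = 0.367
|Γ|² = 0.135, so P_del/P_inc = 1 − |Γ|² = 0.865
ML = −10·log₁₀(1 − |Γ|²)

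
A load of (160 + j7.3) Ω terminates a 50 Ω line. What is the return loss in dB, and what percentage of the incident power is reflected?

RL ≈ 5.6 dB; 27.5% of incident power reflected

Γ = (110 + j7.3)/(210 + j7.3), |Γ| = 0.525
RL = −20·log₁₀(0.525) = 5.6 dB
P_refl/P_inc = |Γ|² = 0.275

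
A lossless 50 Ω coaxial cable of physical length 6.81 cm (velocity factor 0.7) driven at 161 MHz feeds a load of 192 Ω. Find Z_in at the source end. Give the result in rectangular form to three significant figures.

Z_in ≈ 79.1 − j86.4 Ω

λ = v/f = 0.7·c / 161 MHz = 1.3 m
βl = 2π·l/λ = 2π × 0.0522 = 18.8°
tan(βl) = tan(18.8°) = 0.34
Z_in = Z_0·(Z_L + jZ_0·tanβl)/(Z_0 + jZ_L·tanβl)
     = 50·(192 + j17)/(50 + j65.3)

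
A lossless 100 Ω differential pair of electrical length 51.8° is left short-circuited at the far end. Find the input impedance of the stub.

tan(βl) = 1.27
For a short-circuited stub, Z_in = jZ_0·tan(βl)

Z_in ≈ +j127 Ω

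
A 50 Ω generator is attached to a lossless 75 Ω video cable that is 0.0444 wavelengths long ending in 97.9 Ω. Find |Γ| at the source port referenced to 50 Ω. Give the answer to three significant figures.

|Γ| ≈ 0.313

βl = 2π × 0.0444 = 16°
tan(βl) = 0.286
Z_in = Z_0·(Z_L + jZ_0·tanβl)/(Z_0 + jZ_L·tanβl) = 92.9 − j13.3 Ω
Γ_s = (Z_in − Z_s)/(Z_in + Z_s) = (42.9 − j13.3)/(143 − j13.3), |Γ_s| = 0.313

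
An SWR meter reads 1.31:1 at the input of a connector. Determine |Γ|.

|Γ| = (S − 1)/(S + 1) = (1.31 − 1)/(1.31 + 1) = 0.31/2.31

|Γ| ≈ 0.134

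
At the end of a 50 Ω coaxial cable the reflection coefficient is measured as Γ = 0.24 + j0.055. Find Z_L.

Z_L ≈ 80.9 + j9.47 Ω

Z_L = Z_0·(1 + Γ)/(1 − Γ) = 50·(1.24 + j0.055)/(0.76 − j0.055)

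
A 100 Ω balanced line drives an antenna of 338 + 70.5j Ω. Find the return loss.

RL ≈ 5.04 dB

Γ = (238 + j70.5)/(438 + j70.5), |Γ| = 0.56
RL = −20·log₁₀|Γ| = −20·log₁₀(0.56)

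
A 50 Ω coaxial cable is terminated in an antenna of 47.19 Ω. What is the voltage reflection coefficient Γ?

Γ = -0.0289

Γ = (Z_L − Z_0)/(Z_L + Z_0) = (47.19 − 50)/(47.19 + 50) = -2.81/97.19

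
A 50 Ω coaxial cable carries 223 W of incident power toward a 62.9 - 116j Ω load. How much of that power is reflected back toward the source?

P_reflected ≈ 116 W

|Γ| = |(12.9 − j116)/(112.9 − j116)| = 0.721
|Γ|² = 0.52
P_refl = |Γ|²·P_inc = 116 W, P_del = (1 − |Γ|²)·P_inc = 107 W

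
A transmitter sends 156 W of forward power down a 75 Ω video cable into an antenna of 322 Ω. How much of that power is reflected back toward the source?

P_reflected ≈ 60.4 W

Γ = (322 − 75)/(322 + 75) = 0.622
|Γ|² = 0.387
P_refl = |Γ|²·P_inc = 60.4 W, P_del = (1 − |Γ|²)·P_inc = 95.6 W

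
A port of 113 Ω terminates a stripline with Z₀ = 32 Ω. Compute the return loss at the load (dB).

RL ≈ 5.06 dB

Γ = (113 − 32)/(113 + 32) = 0.559
RL = −20·log₁₀|Γ| = −20·log₁₀(0.559)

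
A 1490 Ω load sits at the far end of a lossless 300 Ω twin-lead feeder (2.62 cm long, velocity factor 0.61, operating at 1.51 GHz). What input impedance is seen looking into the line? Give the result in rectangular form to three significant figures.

Z_in ≈ 63.1 − j62 Ω

λ = v/f = 0.61·c / 1.51 GHz = 0.121 m
βl = 2π·l/λ = 2π × 0.216 = 77.8°
tan(βl) = tan(77.8°) = 4.64
Z_in = Z_0·(Z_L + jZ_0·tanβl)/(Z_0 + jZ_L·tanβl)
     = 300·(1490 + j1390)/(300 + j6910)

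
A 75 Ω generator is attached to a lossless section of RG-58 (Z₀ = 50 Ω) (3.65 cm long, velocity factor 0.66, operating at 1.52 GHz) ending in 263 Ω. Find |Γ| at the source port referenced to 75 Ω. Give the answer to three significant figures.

λ = v/f = 0.66·c / 1.52 GHz = 0.13 m
βl = 2π·l/λ = 2π × 0.28 = 101°
tan(βl) = -5.21
Z_in = Z_0·(Z_L + jZ_0·tanβl)/(Z_0 + jZ_L·tanβl) = 9.84 + j9.24 Ω
Γ_s = (Z_in − Z_s)/(Z_in + Z_s) = (-65.2 + j9.24)/(84.8 + j9.24), |Γ_s| = 0.771

|Γ| ≈ 0.771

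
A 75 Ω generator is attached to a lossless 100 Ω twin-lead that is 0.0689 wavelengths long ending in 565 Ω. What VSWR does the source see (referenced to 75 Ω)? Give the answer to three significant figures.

VSWR ≈ 6.96

βl = 2π × 0.0689 = 24.8°
tan(βl) = 0.462
Z_in = Z_0·(Z_L + jZ_0·tanβl)/(Z_0 + jZ_L·tanβl) = 87.7 − j183 Ω
Γ_s = (Z_in − Z_s)/(Z_in + Z_s) = (12.7 − j183)/(163 − j183), |Γ_s| = 0.749
VSWR = (1 + |Γ_s|)/(1 − |Γ_s|)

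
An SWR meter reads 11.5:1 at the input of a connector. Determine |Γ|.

|Γ| ≈ 0.84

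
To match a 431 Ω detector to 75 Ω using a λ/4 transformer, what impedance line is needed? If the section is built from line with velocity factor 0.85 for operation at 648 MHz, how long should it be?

Z_qwt = √(Z_0·R_L) = √(75 × 431) = √32320
λ = 0.85·c/f = 0.394 m, so l = λ/4 = 0.0984 m

Z_qwt ≈ 180 Ω; length ≈ 9.84 cm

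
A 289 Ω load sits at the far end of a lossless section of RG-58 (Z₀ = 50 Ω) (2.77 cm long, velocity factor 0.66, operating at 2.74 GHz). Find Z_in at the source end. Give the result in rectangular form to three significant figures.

λ = v/f = 0.66·c / 2.74 GHz = 0.0723 m
βl = 2π·l/λ = 2π × 0.383 = 138°
tan(βl) = tan(138°) = -0.901
Z_in = Z_0·(Z_L + jZ_0·tanβl)/(Z_0 + jZ_L·tanβl)
     = 50·(289 − j45)/(50 − j260)

Z_in ≈ 18.6 + j51.9 Ω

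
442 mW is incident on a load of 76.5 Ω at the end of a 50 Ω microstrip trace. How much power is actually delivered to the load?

P_delivered ≈ 423 mW

Γ = (76.5 − 50)/(76.5 + 50) = 0.209
|Γ|² = 0.0439
P_refl = |Γ|²·P_inc = 19.4 mW, P_del = (1 − |Γ|²)·P_inc = 423 mW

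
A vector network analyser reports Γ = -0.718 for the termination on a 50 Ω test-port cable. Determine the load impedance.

Z_L ≈ 8.21 Ω

Z_L = Z_0·(1 + Γ)/(1 − Γ) = 50·(0.282)/(1.72)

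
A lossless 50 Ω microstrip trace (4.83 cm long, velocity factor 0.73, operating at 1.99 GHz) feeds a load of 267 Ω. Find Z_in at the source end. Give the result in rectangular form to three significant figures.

Z_in ≈ 54.9 + j98.3 Ω

λ = v/f = 0.73·c / 1.99 GHz = 0.11 m
βl = 2π·l/λ = 2π × 0.439 = 158°
tan(βl) = tan(158°) = -0.404
Z_in = Z_0·(Z_L + jZ_0·tanβl)/(Z_0 + jZ_L·tanβl)
     = 50·(267 − j20.2)/(50 − j108)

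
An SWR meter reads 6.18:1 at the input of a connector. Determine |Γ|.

|Γ| = (S − 1)/(S + 1) = (6.18 − 1)/(6.18 + 1) = 5.18/7.18

|Γ| ≈ 0.721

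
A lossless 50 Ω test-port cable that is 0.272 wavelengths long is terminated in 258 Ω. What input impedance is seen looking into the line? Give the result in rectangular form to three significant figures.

βl = 2π × 0.272 = 97.9°
tan(βl) = tan(97.9°) = -7.19
Z_in = Z_0·(Z_L + jZ_0·tanβl)/(Z_0 + jZ_L·tanβl)
     = 50·(258 − j359)/(50 − j1850)

Z_in ≈ 9.87 + j6.69 Ω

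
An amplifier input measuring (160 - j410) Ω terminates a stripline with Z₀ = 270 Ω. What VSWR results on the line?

VSWR ≈ 6

Γ = (Z_L − Z_0)/(Z_L + Z_0) = (-110 − j410)/(430 − j410)
|Γ| = 424/594 = 0.714
VSWR = (1 + |Γ|)/(1 − |Γ|) = 1.71/0.286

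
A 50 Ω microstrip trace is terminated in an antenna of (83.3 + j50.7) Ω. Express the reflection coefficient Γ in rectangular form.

Γ ≈ 0.345 + j0.249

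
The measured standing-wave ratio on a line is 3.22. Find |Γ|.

|Γ| = (S − 1)/(S + 1) = (3.22 − 1)/(3.22 + 1) = 2.22/4.22

|Γ| ≈ 0.526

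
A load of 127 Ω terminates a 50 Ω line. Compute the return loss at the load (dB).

RL ≈ 7.23 dB

Γ = (127 − 50)/(127 + 50) = 0.435
RL = −20·log₁₀|Γ| = −20·log₁₀(0.435)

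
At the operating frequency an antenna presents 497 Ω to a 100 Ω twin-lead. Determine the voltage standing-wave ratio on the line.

Γ = (497 − 100)/(497 + 100) = 0.665
VSWR = (1 + 0.665)/(1 − 0.665)

VSWR ≈ 4.97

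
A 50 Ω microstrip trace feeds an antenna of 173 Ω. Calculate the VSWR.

VSWR ≈ 3.46

Γ = (173 − 50)/(173 + 50) = 0.552
VSWR = (1 + 0.552)/(1 − 0.552)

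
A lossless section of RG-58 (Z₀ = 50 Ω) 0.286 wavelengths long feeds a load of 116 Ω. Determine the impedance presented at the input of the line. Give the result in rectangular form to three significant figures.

βl = 2π × 0.286 = 103°
tan(βl) = tan(103°) = -4.35
Z_in = Z_0·(Z_L + jZ_0·tanβl)/(Z_0 + jZ_L·tanβl)
     = 50·(116 − j217)/(50 − j504)

Z_in ≈ 22.5 + j9.28 Ω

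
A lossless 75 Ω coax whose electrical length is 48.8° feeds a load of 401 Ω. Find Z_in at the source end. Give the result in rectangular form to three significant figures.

tan(βl) = tan(48.8°) = 1.14
Z_in = Z_0·(Z_L + jZ_0·tanβl)/(Z_0 + jZ_L·tanβl)
     = 75·(401 + j85.7)/(75 + j458)

Z_in ≈ 24.1 − j61.7 Ω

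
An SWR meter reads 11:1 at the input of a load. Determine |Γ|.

|Γ| = (S − 1)/(S + 1) = (11 − 1)/(11 + 1) = 10/12

|Γ| ≈ 0.833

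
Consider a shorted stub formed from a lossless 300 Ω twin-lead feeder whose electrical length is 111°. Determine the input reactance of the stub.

tan(βl) = -2.61
For a shorted stub, Z_in = jZ_0·tan(βl)

X_in ≈ -782 Ω (capacitive)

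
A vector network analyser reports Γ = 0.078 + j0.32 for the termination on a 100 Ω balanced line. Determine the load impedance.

Z_L ≈ 93.6 + j67.2 Ω

Z_L = Z_0·(1 + Γ)/(1 − Γ) = 100·(1.08 + j0.32)/(0.922 − j0.32)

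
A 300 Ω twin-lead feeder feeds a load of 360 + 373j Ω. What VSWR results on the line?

VSWR ≈ 2.99

Γ = (Z_L − Z_0)/(Z_L + Z_0) = (60 + j373)/(660 + j373)
|Γ| = 378/758 = 0.498
VSWR = (1 + |Γ|)/(1 − |Γ|) = 1.5/0.502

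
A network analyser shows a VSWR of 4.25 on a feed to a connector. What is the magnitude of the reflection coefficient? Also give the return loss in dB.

|Γ| ≈ 0.619; return loss ≈ 4.17 dB

|Γ| = (S − 1)/(S + 1) = (4.25 − 1)/(4.25 + 1) = 3.25/5.25
RL = −20·log₁₀|Γ| = −20·log₁₀(0.619)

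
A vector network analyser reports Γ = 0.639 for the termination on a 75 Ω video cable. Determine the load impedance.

Z_L ≈ 341 Ω

Z_L = Z_0·(1 + Γ)/(1 − Γ) = 75·(1.64)/(0.361)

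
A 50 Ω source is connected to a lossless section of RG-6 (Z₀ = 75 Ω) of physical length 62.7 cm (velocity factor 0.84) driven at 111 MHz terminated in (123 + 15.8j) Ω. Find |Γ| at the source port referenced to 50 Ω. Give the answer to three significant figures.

λ = v/f = 0.84·c / 111 MHz = 2.27 m
βl = 2π·l/λ = 2π × 0.276 = 99.4°
tan(βl) = -6.02
Z_in = Z_0·(Z_L + jZ_0·tanβl)/(Z_0 + jZ_L·tanβl) = 44.6 + j2.2 Ω
Γ_s = (Z_in − Z_s)/(Z_in + Z_s) = (-5.36 + j2.2)/(94.6 + j2.2), |Γ_s| = 0.0612

|Γ| ≈ 0.0612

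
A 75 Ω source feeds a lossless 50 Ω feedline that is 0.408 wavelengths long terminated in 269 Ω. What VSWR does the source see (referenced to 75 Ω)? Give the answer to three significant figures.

VSWR ≈ 4.96

βl = 2π × 0.408 = 147°
tan(βl) = -0.652
Z_in = Z_0·(Z_L + jZ_0·tanβl)/(Z_0 + jZ_L·tanβl) = 28.8 + j68.4 Ω
Γ_s = (Z_in − Z_s)/(Z_in + Z_s) = (-46.2 + j68.4)/(104 + j68.4), |Γ_s| = 0.664
VSWR = (1 + |Γ_s|)/(1 − |Γ_s|)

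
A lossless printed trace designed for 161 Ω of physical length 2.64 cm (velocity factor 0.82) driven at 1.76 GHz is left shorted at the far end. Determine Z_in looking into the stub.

Z_in ≈ +j398 Ω

λ = v/f = 0.82·c / 1.76 GHz = 0.14 m
βl = 2π·l/λ = 2π × 0.189 = 68°
tan(βl) = 2.47
For a shorted stub, Z_in = jZ_0·tan(βl)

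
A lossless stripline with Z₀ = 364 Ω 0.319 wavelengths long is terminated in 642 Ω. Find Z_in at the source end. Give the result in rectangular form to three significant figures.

βl = 2π × 0.319 = 115°
tan(βl) = tan(115°) = -2.16
Z_in = Z_0·(Z_L + jZ_0·tanβl)/(Z_0 + jZ_L·tanβl)
     = 364·(642 − j786)/(364 − j1390)

Z_in ≈ 234 + j107 Ω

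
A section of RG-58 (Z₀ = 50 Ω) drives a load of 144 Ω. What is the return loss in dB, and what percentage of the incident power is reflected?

RL ≈ 6.29 dB; 23.5% of incident power reflected

Γ = (144 − 50)/(144 + 50) = 0.485
RL = −20·log₁₀(0.485) = 6.29 dB
P_refl/P_inc = |Γ|² = 0.235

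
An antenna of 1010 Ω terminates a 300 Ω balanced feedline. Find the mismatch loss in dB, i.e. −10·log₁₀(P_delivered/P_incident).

mismatch loss ≈ 1.51 dB

Γ = (1010 − 300)/(1010 + 300) = 0.542
|Γ|² = 0.294, so P_del/P_inc = 1 − |Γ|² = 0.706
ML = −10·log₁₀(1 − |Γ|²)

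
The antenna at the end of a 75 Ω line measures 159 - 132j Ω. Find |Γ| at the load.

Γ = (Z_L − Z_0)/(Z_L + Z_0) = (84 − j132)/(234 − j132)
|Γ| = 156/269

|Γ| ≈ 0.582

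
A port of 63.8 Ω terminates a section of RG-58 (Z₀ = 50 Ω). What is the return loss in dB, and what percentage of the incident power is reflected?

RL ≈ 18.3 dB; 1.47% of incident power reflected

Γ = (63.8 − 50)/(63.8 + 50) = 0.121
RL = −20·log₁₀(0.121) = 18.3 dB
P_refl/P_inc = |Γ|² = 0.0147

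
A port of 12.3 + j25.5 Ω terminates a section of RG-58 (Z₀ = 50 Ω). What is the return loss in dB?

RL ≈ 3.4 dB

Γ = (-37.7 + j25.5)/(62.3 + j25.5), |Γ| = 0.676
RL = −20·log₁₀|Γ| = −20·log₁₀(0.676)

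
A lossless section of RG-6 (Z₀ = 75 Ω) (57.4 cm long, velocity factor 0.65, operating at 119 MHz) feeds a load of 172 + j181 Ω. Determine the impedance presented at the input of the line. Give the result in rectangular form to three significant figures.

λ = v/f = 0.65·c / 119 MHz = 1.64 m
βl = 2π·l/λ = 2π × 0.35 = 126°
tan(βl) = tan(126°) = -1.37
Z_in = Z_0·(Z_L + jZ_0·tanβl)/(Z_0 + jZ_L·tanβl)
     = 75·(172 + j78.2)/(323 − j236)

Z_in ≈ 17.4 + j30.8 Ω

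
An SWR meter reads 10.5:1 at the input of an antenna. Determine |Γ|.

|Γ| ≈ 0.826

|Γ| = (S − 1)/(S + 1) = (10.5 − 1)/(10.5 + 1) = 9.5/11.5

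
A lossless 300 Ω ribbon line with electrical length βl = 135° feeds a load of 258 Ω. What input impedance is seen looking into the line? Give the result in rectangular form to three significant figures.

tan(βl) = tan(135°) = -1
Z_in = Z_0·(Z_L + jZ_0·tanβl)/(Z_0 + jZ_L·tanβl)
     = 300·(258 − j300)/(300 − j258)

Z_in ≈ 297 − j44.9 Ω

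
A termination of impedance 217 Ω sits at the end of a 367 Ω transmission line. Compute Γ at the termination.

Γ = -0.257

Γ = (Z_L − Z_0)/(Z_L + Z_0) = (217 − 367)/(217 + 367) = -150/584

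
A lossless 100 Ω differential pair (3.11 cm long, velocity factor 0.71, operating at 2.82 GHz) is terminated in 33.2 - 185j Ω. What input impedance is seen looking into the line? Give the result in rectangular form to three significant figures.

λ = v/f = 0.71·c / 2.82 GHz = 0.0755 m
βl = 2π·l/λ = 2π × 0.412 = 148°
tan(βl) = tan(148°) = -0.619
Z_in = Z_0·(Z_L + jZ_0·tanβl)/(Z_0 + jZ_L·tanβl)
     = 100·(33.2 − j247)/(-14.6 − j20.6)

Z_in ≈ 723 + j674 Ω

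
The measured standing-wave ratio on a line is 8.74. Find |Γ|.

|Γ| = (S − 1)/(S + 1) = (8.74 − 1)/(8.74 + 1) = 7.74/9.74

|Γ| ≈ 0.795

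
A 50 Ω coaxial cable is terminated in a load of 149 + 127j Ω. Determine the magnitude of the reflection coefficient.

|Γ| ≈ 0.682

Γ = (Z_L − Z_0)/(Z_L + Z_0) = (99 + j127)/(199 + j127)
|Γ| = 161/236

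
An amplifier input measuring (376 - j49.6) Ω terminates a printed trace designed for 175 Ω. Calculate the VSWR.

Γ = (Z_L − Z_0)/(Z_L + Z_0) = (201 − j49.6)/(551 − j49.6)
|Γ| = 207/553 = 0.374
VSWR = (1 + |Γ|)/(1 − |Γ|) = 1.37/0.626

VSWR ≈ 2.2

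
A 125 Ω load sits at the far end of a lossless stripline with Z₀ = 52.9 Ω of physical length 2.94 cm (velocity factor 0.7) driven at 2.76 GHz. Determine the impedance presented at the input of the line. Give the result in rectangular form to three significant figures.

λ = v/f = 0.7·c / 2.76 GHz = 0.0761 m
βl = 2π·l/λ = 2π × 0.386 = 139°
tan(βl) = tan(139°) = -0.866
Z_in = Z_0·(Z_L + jZ_0·tanβl)/(Z_0 + jZ_L·tanβl)
     = 52.9·(125 − j45.8)/(52.9 − j108)

Z_in ≈ 42.2 + j40.5 Ω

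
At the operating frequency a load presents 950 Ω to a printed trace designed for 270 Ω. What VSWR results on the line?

VSWR ≈ 3.52

Γ = (950 − 270)/(950 + 270) = 0.557
VSWR = (1 + 0.557)/(1 − 0.557)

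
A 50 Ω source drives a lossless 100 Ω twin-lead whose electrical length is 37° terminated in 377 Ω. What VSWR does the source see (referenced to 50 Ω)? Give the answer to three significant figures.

tan(βl) = 0.754
Z_in = Z_0·(Z_L + jZ_0·tanβl)/(Z_0 + jZ_L·tanβl) = 65.2 − j110 Ω
Γ_s = (Z_in − Z_s)/(Z_in + Z_s) = (15.2 − j110)/(115 − j110), |Γ_s| = 0.696
VSWR = (1 + |Γ_s|)/(1 − |Γ_s|)

VSWR ≈ 5.59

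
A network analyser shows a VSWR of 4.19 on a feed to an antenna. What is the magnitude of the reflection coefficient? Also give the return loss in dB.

|Γ| = (S − 1)/(S + 1) = (4.19 − 1)/(4.19 + 1) = 3.19/5.19
RL = −20·log₁₀|Γ| = −20·log₁₀(0.615)

|Γ| ≈ 0.615; return loss ≈ 4.23 dB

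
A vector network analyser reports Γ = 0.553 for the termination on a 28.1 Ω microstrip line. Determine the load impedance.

Z_L = Z_0·(1 + Γ)/(1 − Γ) = 28.1·(1.55)/(0.447)

Z_L ≈ 97.6 Ω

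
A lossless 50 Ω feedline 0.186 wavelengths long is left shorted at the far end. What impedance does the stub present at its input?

Z_in ≈ +j118 Ω

βl = 2π × 0.186 = 67°
tan(βl) = 2.35
For a shorted stub, Z_in = jZ_0·tan(βl)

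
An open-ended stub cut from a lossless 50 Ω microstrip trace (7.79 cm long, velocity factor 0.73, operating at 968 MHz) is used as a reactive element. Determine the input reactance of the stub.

X_in ≈ 33.7 Ω (inductive)

λ = v/f = 0.73·c / 968 MHz = 0.226 m
βl = 2π·l/λ = 2π × 0.344 = 124°
tan(βl) = -1.48
For an open-ended stub, Z_in = −jZ_0·cot(βl) = −jZ_0/tan(βl)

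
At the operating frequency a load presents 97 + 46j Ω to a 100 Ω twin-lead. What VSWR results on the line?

Γ = (Z_L − Z_0)/(Z_L + Z_0) = (-3 + j46)/(197 + j46)
|Γ| = 46.1/202 = 0.228
VSWR = (1 + |Γ|)/(1 − |Γ|) = 1.23/0.772

VSWR ≈ 1.59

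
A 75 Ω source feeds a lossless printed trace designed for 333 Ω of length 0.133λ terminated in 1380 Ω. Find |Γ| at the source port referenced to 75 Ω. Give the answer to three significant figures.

βl = 2π × 0.133 = 47.9°
tan(βl) = 1.11
Z_in = Z_0·(Z_L + jZ_0·tanβl)/(Z_0 + jZ_L·tanβl) = 139 − j271 Ω
Γ_s = (Z_in − Z_s)/(Z_in + Z_s) = (64.4 − j271)/(214 − j271), |Γ_s| = 0.806

|Γ| ≈ 0.806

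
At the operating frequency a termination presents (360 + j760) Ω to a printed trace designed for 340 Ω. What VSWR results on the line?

VSWR ≈ 6.57

Γ = (Z_L − Z_0)/(Z_L + Z_0) = (20 + j760)/(700 + j760)
|Γ| = 760/1030 = 0.736
VSWR = (1 + |Γ|)/(1 − |Γ|) = 1.74/0.264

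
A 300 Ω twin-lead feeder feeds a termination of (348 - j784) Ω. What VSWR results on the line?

Γ = (Z_L − Z_0)/(Z_L + Z_0) = (48 − j784)/(648 − j784)
|Γ| = 785/1020 = 0.772
VSWR = (1 + |Γ|)/(1 − |Γ|) = 1.77/0.228

VSWR ≈ 7.78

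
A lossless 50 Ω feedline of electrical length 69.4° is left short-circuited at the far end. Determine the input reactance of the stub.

tan(βl) = 2.66
For a short-circuited stub, Z_in = jZ_0·tan(βl)

X_in ≈ 133 Ω (inductive)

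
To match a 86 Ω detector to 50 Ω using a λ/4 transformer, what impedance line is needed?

Z_qwt ≈ 65.6 Ω

Z_qwt = √(Z_0·R_L) = √(50 × 86) = √4300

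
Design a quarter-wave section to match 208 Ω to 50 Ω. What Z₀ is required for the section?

Z_qwt ≈ 102 Ω

Z_qwt = √(Z_0·R_L) = √(50 × 208) = √10400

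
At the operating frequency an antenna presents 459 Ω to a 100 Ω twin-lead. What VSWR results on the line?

VSWR ≈ 4.59

Γ = (459 − 100)/(459 + 100) = 0.642
VSWR = (1 + 0.642)/(1 − 0.642)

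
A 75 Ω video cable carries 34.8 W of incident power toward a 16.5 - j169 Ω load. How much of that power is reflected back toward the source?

|Γ| = |(-58.5 − j169)/(91.5 − j169)| = 0.931
|Γ|² = 0.866
P_refl = |Γ|²·P_inc = 30.1 W, P_del = (1 − |Γ|²)·P_inc = 4.66 W

P_reflected ≈ 30.1 W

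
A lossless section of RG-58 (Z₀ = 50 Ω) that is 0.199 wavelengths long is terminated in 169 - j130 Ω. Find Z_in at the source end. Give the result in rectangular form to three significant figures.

Z_in ≈ 9.37 − j8.47 Ω

βl = 2π × 0.199 = 71.6°
tan(βl) = tan(71.6°) = 3.01
Z_in = Z_0·(Z_L + jZ_0·tanβl)/(Z_0 + jZ_L·tanβl)
     = 50·(169 + j20.7)/(442 + j509)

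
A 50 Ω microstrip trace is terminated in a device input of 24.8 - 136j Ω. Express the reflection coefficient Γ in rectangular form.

Γ = (Z_L − Z_0)/(Z_L + Z_0) = (-25.2 − j136)/(74.8 − j136)

Γ ≈ 0.69 − j0.565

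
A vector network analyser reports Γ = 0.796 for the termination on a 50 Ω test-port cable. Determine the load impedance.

Z_L ≈ 440 Ω

Z_L = Z_0·(1 + Γ)/(1 − Γ) = 50·(1.8)/(0.204)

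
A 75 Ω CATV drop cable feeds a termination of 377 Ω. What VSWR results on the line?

For a purely resistive load, VSWR = R_L/Z_0 or Z_0/R_L (whichever > 1) = 377/75

VSWR ≈ 5.03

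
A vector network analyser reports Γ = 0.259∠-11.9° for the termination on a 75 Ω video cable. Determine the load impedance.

Z_L ≈ 125 − j14.3 Ω

Z_L = Z_0·(1 + Γ)/(1 − Γ) = 75·(1.25 − j0.0534)/(0.747 + j0.0534)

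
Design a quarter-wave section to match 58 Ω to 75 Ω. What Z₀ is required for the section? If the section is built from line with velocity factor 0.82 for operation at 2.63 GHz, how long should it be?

Z_qwt = √(Z_0·R_L) = √(75 × 58) = √4350
λ = 0.82·c/f = 0.0935 m, so l = λ/4 = 0.0234 m

Z_qwt ≈ 66 Ω; length ≈ 2.34 cm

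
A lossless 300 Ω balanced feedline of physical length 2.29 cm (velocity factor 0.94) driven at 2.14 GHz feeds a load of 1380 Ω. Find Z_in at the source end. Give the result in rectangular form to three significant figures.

λ = v/f = 0.94·c / 2.14 GHz = 0.132 m
βl = 2π·l/λ = 2π × 0.174 = 62.6°
tan(βl) = tan(62.6°) = 1.93
Z_in = Z_0·(Z_L + jZ_0·tanβl)/(Z_0 + jZ_L·tanβl)
     = 300·(1380 + j578)/(300 + j2660)

Z_in ≈ 81.8 − j147 Ω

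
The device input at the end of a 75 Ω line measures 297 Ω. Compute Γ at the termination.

Γ = 0.597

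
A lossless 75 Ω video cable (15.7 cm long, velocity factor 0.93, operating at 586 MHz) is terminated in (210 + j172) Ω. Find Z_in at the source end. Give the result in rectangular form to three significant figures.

λ = v/f = 0.93·c / 586 MHz = 0.476 m
βl = 2π·l/λ = 2π × 0.33 = 119°
tan(βl) = tan(119°) = -1.83
Z_in = Z_0·(Z_L + jZ_0·tanβl)/(Z_0 + jZ_L·tanβl)
     = 75·(210 + j35.1)/(389 − j383)

Z_in ≈ 17.2 + j23.7 Ω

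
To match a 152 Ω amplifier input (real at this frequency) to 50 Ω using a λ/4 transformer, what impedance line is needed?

Z_qwt ≈ 87.2 Ω

Z_qwt = √(Z_0·R_L) = √(50 × 152) = √7600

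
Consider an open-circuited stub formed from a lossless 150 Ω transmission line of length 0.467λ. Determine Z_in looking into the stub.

Z_in ≈ +j713 Ω

βl = 2π × 0.467 = 168°
tan(βl) = -0.21
For an open-circuited stub, Z_in = −jZ_0·cot(βl) = −jZ_0/tan(βl)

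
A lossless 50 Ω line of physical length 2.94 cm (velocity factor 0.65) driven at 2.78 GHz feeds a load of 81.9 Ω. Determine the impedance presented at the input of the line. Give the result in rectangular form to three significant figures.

λ = v/f = 0.65·c / 2.78 GHz = 0.0701 m
βl = 2π·l/λ = 2π × 0.419 = 151°
tan(βl) = tan(151°) = -0.557
Z_in = Z_0·(Z_L + jZ_0·tanβl)/(Z_0 + jZ_L·tanβl)
     = 50·(81.9 − j27.8)/(50 − j45.6)

Z_in ≈ 58.6 + j25.6 Ω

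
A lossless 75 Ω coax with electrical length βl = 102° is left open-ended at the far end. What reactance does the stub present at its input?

tan(βl) = -4.7
For an open-ended stub, Z_in = −jZ_0·cot(βl) = −jZ_0/tan(βl)

X_in ≈ 15.9 Ω (inductive)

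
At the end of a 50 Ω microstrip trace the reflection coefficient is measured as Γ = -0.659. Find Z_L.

Z_L = Z_0·(1 + Γ)/(1 − Γ) = 50·(0.341)/(1.66)

Z_L ≈ 10.3 Ω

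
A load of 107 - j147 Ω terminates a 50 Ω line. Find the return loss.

Γ = (57 − j147)/(157 − j147), |Γ| = 0.733
RL = −20·log₁₀|Γ| = −20·log₁₀(0.733)

RL ≈ 2.7 dB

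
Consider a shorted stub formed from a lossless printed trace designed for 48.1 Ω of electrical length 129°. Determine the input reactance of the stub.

X_in ≈ -59.4 Ω (capacitive)

tan(βl) = -1.23
For a shorted stub, Z_in = jZ_0·tan(βl)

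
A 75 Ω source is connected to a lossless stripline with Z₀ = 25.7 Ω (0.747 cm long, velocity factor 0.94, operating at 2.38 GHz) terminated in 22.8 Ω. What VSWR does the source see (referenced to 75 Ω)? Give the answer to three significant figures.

λ = v/f = 0.94·c / 2.38 GHz = 0.118 m
βl = 2π·l/λ = 2π × 0.063 = 22.7°
tan(βl) = 0.418
Z_in = Z_0·(Z_L + jZ_0·tanβl)/(Z_0 + jZ_L·tanβl) = 23.5 + j2.01 Ω
Γ_s = (Z_in − Z_s)/(Z_in + Z_s) = (-51.5 + j2.01)/(98.5 + j2.01), |Γ_s| = 0.522
VSWR = (1 + |Γ_s|)/(1 − |Γ_s|)

VSWR ≈ 3.19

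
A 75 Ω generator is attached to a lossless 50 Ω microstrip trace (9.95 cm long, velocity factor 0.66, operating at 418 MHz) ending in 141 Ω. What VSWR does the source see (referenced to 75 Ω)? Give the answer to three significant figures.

λ = v/f = 0.66·c / 418 MHz = 0.474 m
βl = 2π·l/λ = 2π × 0.21 = 75.6°
tan(βl) = 3.9
Z_in = Z_0·(Z_L + jZ_0·tanβl)/(Z_0 + jZ_L·tanβl) = 18.7 − j11.1 Ω
Γ_s = (Z_in − Z_s)/(Z_in + Z_s) = (-56.3 − j11.1)/(93.7 − j11.1), |Γ_s| = 0.607
VSWR = (1 + |Γ_s|)/(1 − |Γ_s|)

VSWR ≈ 4.1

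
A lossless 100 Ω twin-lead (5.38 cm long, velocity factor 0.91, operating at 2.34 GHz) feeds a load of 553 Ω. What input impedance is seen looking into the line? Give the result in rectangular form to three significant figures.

λ = v/f = 0.91·c / 2.34 GHz = 0.117 m
βl = 2π·l/λ = 2π × 0.461 = 166°
tan(βl) = tan(166°) = -0.249
Z_in = Z_0·(Z_L + jZ_0·tanβl)/(Z_0 + jZ_L·tanβl)
     = 100·(553 − j24.9)/(100 − j138)

Z_in ≈ 203 + j254 Ω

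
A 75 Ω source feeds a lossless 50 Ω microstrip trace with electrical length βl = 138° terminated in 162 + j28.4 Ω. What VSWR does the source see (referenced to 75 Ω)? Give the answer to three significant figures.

tan(βl) = -0.9
Z_in = Z_0·(Z_L + jZ_0·tanβl)/(Z_0 + jZ_L·tanβl) = 27.2 + j41.5 Ω
Γ_s = (Z_in − Z_s)/(Z_in + Z_s) = (-47.8 + j41.5)/(102 + j41.5), |Γ_s| = 0.574
VSWR = (1 + |Γ_s|)/(1 − |Γ_s|)

VSWR ≈ 3.69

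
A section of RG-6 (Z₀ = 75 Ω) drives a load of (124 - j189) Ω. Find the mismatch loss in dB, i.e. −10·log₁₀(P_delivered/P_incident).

Γ = (49 − j189)/(199 − j189), |Γ| = 0.711
|Γ|² = 0.506, so P_del/P_inc = 1 − |Γ|² = 0.494
ML = −10·log₁₀(1 − |Γ|²)

mismatch loss ≈ 3.06 dB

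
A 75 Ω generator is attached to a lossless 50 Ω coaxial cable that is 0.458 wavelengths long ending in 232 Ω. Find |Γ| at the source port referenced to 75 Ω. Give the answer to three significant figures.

|Γ| ≈ 0.542

βl = 2π × 0.458 = 165°
tan(βl) = -0.27
Z_in = Z_0·(Z_L + jZ_0·tanβl)/(Z_0 + jZ_L·tanβl) = 96.8 + j108 Ω
Γ_s = (Z_in − Z_s)/(Z_in + Z_s) = (21.8 + j108)/(172 + j108), |Γ_s| = 0.542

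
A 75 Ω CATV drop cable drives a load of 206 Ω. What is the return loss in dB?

RL ≈ 6.63 dB

Γ = (206 − 75)/(206 + 75) = 0.466
RL = −20·log₁₀|Γ| = −20·log₁₀(0.466)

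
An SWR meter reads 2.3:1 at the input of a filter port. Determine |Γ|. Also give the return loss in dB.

|Γ| ≈ 0.394; return loss ≈ 8.09 dB

|Γ| = (S − 1)/(S + 1) = (2.3 − 1)/(2.3 + 1) = 1.3/3.3
RL = −20·log₁₀|Γ| = −20·log₁₀(0.394)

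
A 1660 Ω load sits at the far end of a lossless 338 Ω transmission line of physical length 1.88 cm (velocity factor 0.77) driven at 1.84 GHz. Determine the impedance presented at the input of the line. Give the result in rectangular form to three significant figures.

Z_in ≈ 103 − j231 Ω

λ = v/f = 0.77·c / 1.84 GHz = 0.126 m
βl = 2π·l/λ = 2π × 0.15 = 53.9°
tan(βl) = tan(53.9°) = 1.37
Z_in = Z_0·(Z_L + jZ_0·tanβl)/(Z_0 + jZ_L·tanβl)
     = 338·(1660 + j464)/(338 + j2280)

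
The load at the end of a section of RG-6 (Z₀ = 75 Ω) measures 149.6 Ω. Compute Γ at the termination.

Γ = (Z_L − Z_0)/(Z_L + Z_0) = (149.6 − 75)/(149.6 + 75) = 74.6/224.6

Γ = 0.332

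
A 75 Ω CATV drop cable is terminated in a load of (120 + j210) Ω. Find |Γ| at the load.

Γ = (Z_L − Z_0)/(Z_L + Z_0) = (45 + j210)/(195 + j210)
|Γ| = 215/287

|Γ| ≈ 0.749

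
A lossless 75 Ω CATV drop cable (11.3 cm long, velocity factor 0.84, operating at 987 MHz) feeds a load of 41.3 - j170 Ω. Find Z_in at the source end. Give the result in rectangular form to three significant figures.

Z_in ≈ 736 − j314 Ω

λ = v/f = 0.84·c / 987 MHz = 0.255 m
βl = 2π·l/λ = 2π × 0.443 = 159°
tan(βl) = tan(159°) = -0.377
Z_in = Z_0·(Z_L + jZ_0·tanβl)/(Z_0 + jZ_L·tanβl)
     = 75·(41.3 − j198)/(10.9 − j15.6)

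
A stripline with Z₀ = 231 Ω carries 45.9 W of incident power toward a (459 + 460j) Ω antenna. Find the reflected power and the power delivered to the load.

|Γ| = |(228 + j460)/(690 + j460)| = 0.619
|Γ|² = 0.383
P_refl = |Γ|²·P_inc = 17.6 W, P_del = (1 − |Γ|²)·P_inc = 28.3 W

P_reflected ≈ 17.6 W; P_delivered ≈ 28.3 W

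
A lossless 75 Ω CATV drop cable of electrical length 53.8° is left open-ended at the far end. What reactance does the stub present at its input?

tan(βl) = 1.37
For an open-ended stub, Z_in = −jZ_0·cot(βl) = −jZ_0/tan(βl)

X_in ≈ -54.9 Ω (capacitive)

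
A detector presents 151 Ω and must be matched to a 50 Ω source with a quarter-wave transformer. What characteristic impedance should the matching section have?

Z_qwt ≈ 86.9 Ω

Z_qwt = √(Z_0·R_L) = √(50 × 151) = √7550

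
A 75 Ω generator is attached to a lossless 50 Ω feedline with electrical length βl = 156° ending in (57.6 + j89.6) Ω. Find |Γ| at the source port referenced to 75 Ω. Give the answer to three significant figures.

tan(βl) = -0.445
Z_in = Z_0·(Z_L + jZ_0·tanβl)/(Z_0 + jZ_L·tanβl) = 19.7 + j43.1 Ω
Γ_s = (Z_in − Z_s)/(Z_in + Z_s) = (-55.3 + j43.1)/(94.7 + j43.1), |Γ_s| = 0.673

|Γ| ≈ 0.673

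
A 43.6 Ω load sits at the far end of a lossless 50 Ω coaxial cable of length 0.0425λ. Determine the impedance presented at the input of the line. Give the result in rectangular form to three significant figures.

Z_in ≈ 44.3 + j3.1 Ω

βl = 2π × 0.0425 = 15.3°
tan(βl) = tan(15.3°) = 0.274
Z_in = Z_0·(Z_L + jZ_0·tanβl)/(Z_0 + jZ_L·tanβl)
     = 50·(43.6 + j13.7)/(50 + j11.9)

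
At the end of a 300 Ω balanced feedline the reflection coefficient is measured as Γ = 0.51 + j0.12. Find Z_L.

Z_L = Z_0·(1 + Γ)/(1 − Γ) = 300·(1.51 + j0.12)/(0.49 − j0.12)

Z_L ≈ 855 + j283 Ω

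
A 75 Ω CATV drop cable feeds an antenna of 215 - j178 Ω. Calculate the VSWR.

Γ = (Z_L − Z_0)/(Z_L + Z_0) = (140 − j178)/(290 − j178)
|Γ| = 226/340 = 0.666
VSWR = (1 + |Γ|)/(1 − |Γ|) = 1.67/0.334

VSWR ≈ 4.98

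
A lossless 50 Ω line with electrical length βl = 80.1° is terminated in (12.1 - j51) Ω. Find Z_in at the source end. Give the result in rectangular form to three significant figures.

tan(βl) = tan(80.1°) = 5.73
Z_in = Z_0·(Z_L + jZ_0·tanβl)/(Z_0 + jZ_L·tanβl)
     = 50·(12.1 + j235)/(342 + j69.3)

Z_in ≈ 8.39 + j32.7 Ω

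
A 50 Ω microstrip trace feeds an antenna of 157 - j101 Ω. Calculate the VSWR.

Γ = (Z_L − Z_0)/(Z_L + Z_0) = (107 − j101)/(207 − j101)
|Γ| = 147/230 = 0.639
VSWR = (1 + |Γ|)/(1 − |Γ|) = 1.64/0.361

VSWR ≈ 4.54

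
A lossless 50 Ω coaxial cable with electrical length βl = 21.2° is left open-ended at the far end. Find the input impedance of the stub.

tan(βl) = 0.388
For an open-ended stub, Z_in = −jZ_0·cot(βl) = −jZ_0/tan(βl)

Z_in ≈ −j129 Ω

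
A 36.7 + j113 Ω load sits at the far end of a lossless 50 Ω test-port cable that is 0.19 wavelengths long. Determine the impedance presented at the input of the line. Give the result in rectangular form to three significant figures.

βl = 2π × 0.19 = 68.4°
tan(βl) = tan(68.4°) = 2.53
Z_in = Z_0·(Z_L + jZ_0·tanβl)/(Z_0 + jZ_L·tanβl)
     = 50·(36.7 + j239)/(-235 + j92.7)

Z_in ≈ 10.6 − j46.7 Ω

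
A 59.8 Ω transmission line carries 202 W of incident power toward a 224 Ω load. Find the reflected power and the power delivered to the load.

Γ = (224 − 59.8)/(224 + 59.8) = 0.579
|Γ|² = 0.335
P_refl = |Γ|²·P_inc = 67.6 W, P_del = (1 − |Γ|²)·P_inc = 134 W

P_reflected ≈ 67.6 W; P_delivered ≈ 134 W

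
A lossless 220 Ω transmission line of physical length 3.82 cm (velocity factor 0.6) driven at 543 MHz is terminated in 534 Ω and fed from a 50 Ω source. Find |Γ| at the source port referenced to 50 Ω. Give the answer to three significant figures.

|Γ| ≈ 0.748

λ = v/f = 0.6·c / 543 MHz = 0.331 m
βl = 2π·l/λ = 2π × 0.115 = 41.5°
tan(βl) = 0.884
Z_in = Z_0·(Z_L + jZ_0·tanβl)/(Z_0 + jZ_L·tanβl) = 170 − j170 Ω
Γ_s = (Z_in − Z_s)/(Z_in + Z_s) = (120 − j170)/(220 − j170), |Γ_s| = 0.748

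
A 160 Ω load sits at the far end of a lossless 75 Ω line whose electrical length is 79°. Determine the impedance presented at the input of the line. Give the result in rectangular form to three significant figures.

tan(βl) = tan(79°) = 5.14
Z_in = Z_0·(Z_L + jZ_0·tanβl)/(Z_0 + jZ_L·tanβl)
     = 75·(160 + j386)/(75 + j823)

Z_in ≈ 36.2 − j11.3 Ω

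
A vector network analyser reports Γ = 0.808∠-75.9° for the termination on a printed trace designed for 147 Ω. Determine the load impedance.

Z_L = Z_0·(1 + Γ)/(1 − Γ) = 147·(1.2 − j0.784)/(0.803 + j0.784)

Z_L ≈ 40.5 − j183 Ω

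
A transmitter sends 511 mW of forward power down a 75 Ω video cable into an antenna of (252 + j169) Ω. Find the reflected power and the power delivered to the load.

|Γ| = |(177 + j169)/(327 + j169)| = 0.665
|Γ|² = 0.442
P_refl = |Γ|²·P_inc = 226 mW, P_del = (1 − |Γ|²)·P_inc = 285 mW

P_reflected ≈ 226 mW; P_delivered ≈ 285 mW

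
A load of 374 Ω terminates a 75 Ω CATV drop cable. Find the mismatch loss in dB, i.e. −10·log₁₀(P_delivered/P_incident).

mismatch loss ≈ 2.54 dB

Γ = (374 − 75)/(374 + 75) = 0.666
|Γ|² = 0.443, so P_del/P_inc = 1 − |Γ|² = 0.557
ML = −10·log₁₀(1 − |Γ|²)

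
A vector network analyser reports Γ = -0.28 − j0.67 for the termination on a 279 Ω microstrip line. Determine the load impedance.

Z_L = Z_0·(1 + Γ)/(1 − Γ) = 279·(0.72 − j0.67)/(1.28 + j0.67)

Z_L ≈ 63.2 − j179 Ω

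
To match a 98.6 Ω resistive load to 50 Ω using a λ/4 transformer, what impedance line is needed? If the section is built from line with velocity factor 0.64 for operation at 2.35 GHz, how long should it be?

Z_qwt ≈ 70.2 Ω; length ≈ 2.04 cm

Z_qwt = √(Z_0·R_L) = √(50 × 98.6) = √4930
λ = 0.64·c/f = 0.0817 m, so l = λ/4 = 0.0204 m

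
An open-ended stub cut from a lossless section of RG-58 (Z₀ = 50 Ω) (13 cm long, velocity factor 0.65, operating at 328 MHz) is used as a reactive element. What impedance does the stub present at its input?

λ = v/f = 0.65·c / 328 MHz = 0.595 m
βl = 2π·l/λ = 2π × 0.219 = 78.7°
tan(βl) = 5.01
For an open-ended stub, Z_in = −jZ_0·cot(βl) = −jZ_0/tan(βl)

Z_in ≈ −j9.97 Ω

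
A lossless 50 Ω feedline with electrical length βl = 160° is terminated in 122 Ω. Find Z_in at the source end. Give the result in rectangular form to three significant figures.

Z_in ≈ 77.2 + j50.4 Ω

tan(βl) = tan(160°) = -0.364
Z_in = Z_0·(Z_L + jZ_0·tanβl)/(Z_0 + jZ_L·tanβl)
     = 50·(122 − j18.2)/(50 − j44.4)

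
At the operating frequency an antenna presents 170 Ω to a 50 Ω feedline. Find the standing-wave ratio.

VSWR ≈ 3.4

For a purely resistive load, VSWR = R_L/Z_0 or Z_0/R_L (whichever > 1) = 170/50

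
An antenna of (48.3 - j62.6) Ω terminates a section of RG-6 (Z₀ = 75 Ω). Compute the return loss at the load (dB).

RL ≈ 6.16 dB

Γ = (-26.7 − j62.6)/(123.3 − j62.6), |Γ| = 0.492
RL = −20·log₁₀|Γ| = −20·log₁₀(0.492)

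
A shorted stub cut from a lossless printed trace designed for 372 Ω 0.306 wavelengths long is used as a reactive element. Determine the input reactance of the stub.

X_in ≈ -1010 Ω (capacitive)

βl = 2π × 0.306 = 110°
tan(βl) = -2.72
For a shorted stub, Z_in = jZ_0·tan(βl)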